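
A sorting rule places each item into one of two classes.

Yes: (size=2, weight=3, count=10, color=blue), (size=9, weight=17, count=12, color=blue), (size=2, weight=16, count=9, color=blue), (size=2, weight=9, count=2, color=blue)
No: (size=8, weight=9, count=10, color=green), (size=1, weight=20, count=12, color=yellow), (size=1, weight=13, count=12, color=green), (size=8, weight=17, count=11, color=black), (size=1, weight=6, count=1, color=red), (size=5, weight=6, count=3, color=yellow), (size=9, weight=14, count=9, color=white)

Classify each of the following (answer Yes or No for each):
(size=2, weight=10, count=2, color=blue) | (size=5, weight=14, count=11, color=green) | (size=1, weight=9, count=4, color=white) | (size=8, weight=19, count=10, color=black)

Yes, No, No, No

The classifier is using: color is blue.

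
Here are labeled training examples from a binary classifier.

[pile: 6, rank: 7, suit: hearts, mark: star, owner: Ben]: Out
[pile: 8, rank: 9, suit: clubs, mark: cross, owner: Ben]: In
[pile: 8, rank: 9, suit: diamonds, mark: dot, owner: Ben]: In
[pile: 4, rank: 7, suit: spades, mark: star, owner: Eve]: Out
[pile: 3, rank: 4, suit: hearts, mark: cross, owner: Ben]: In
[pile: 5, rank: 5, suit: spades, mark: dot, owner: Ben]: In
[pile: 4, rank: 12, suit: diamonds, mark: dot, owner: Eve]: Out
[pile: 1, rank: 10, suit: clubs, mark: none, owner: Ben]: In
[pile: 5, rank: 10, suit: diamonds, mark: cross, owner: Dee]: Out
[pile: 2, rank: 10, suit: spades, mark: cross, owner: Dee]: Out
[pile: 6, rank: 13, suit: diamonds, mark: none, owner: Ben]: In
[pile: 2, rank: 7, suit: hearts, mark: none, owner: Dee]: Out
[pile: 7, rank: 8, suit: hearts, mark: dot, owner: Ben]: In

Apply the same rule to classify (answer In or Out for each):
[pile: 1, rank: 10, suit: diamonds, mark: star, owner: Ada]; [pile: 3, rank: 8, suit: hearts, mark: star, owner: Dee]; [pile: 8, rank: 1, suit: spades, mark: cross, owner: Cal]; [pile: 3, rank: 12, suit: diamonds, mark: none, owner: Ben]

All 'In' examples share one property — owner is Ben AND rank ≠ 7 — and every 'Out' example lacks it.

Out, Out, Out, In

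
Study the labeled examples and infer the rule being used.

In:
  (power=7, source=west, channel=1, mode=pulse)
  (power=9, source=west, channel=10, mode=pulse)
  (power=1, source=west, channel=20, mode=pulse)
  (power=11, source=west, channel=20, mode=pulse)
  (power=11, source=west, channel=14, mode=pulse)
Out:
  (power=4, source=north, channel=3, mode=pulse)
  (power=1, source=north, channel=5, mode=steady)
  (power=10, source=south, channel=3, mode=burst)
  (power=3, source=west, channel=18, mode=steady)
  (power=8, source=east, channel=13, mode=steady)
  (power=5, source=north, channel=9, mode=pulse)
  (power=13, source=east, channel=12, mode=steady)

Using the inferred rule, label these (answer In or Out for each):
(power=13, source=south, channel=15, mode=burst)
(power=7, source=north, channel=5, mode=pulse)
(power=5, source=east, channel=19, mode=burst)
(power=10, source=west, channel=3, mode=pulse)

Out, Out, Out, In

A rule that fits every label: mode is pulse AND source is west — true of each 'In' example, false of each 'Out' one.
Out: (power=13, source=south, channel=15, mode=burst), since mode is burst, source is south.
Out: (power=7, source=north, channel=5, mode=pulse), since mode is pulse, source is north.
Out: (power=5, source=east, channel=19, mode=burst), since mode is burst, source is east.
In: (power=10, source=west, channel=3, mode=pulse), since mode is pulse, source is west.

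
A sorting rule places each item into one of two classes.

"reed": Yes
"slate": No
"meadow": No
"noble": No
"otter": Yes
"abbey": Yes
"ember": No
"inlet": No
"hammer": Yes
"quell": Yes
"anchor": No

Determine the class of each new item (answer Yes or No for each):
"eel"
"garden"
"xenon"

Yes, No, No

Comparing the two groups points to one rule — has a double letter.
"eel": 'ee' doubled — has this property, so Yes.
"garden": no doubled letter — does not pass, so No.
"xenon": no doubled letter — does not pass, so No.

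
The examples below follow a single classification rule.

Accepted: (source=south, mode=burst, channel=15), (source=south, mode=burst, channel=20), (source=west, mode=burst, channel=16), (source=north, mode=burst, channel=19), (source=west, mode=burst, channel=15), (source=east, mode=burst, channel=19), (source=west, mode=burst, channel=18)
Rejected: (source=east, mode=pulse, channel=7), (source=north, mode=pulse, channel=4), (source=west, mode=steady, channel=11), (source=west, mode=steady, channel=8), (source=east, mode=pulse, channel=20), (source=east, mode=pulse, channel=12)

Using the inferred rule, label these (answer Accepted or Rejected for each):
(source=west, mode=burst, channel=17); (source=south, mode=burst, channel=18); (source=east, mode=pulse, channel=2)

Accepted, Accepted, Rejected

Comparing the two groups points to one rule — mode is burst.
(source=west, mode=burst, channel=17): mode is burst — satisfies this, so Accepted. (source=south, mode=burst, channel=18): mode is burst — satisfies this, so Accepted. (source=east, mode=pulse, channel=2): mode is pulse — does not fit, so Rejected.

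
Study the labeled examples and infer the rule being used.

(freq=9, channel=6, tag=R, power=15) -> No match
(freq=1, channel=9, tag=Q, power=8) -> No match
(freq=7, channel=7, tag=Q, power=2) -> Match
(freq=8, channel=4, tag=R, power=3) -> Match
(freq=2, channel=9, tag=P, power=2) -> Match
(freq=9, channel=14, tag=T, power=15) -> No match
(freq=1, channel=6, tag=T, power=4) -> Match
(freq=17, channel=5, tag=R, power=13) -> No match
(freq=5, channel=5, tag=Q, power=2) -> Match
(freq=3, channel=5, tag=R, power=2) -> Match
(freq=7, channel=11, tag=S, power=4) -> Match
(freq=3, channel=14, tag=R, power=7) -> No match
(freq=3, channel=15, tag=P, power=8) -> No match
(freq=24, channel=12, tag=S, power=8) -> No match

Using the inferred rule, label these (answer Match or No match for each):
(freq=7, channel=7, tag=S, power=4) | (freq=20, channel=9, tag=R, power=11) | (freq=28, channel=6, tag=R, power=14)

Match, No match, No match

All 'Match' examples share one property — power ≤ 4 — and every 'No match' example lacks it.
(freq=7, channel=7, tag=S, power=4): power = 4 — matches, so Match.
(freq=20, channel=9, tag=R, power=11): power = 11 — does not satisfy this, so No match.
(freq=28, channel=6, tag=R, power=14): power = 14 — does not satisfy this, so No match.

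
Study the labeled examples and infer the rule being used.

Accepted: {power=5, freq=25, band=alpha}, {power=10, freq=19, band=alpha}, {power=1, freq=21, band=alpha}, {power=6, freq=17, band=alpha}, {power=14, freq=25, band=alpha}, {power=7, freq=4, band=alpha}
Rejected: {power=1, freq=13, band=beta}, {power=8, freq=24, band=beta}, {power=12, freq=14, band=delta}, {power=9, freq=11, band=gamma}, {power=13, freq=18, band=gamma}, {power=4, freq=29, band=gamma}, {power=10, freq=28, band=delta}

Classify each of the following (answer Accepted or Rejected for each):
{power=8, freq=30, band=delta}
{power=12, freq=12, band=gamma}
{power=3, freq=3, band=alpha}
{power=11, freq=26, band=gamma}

Rejected, Rejected, Accepted, Rejected

One predicate separates the groups cleanly: band is alpha.
{power=8, freq=30, band=delta} — band is delta, hence Rejected. {power=12, freq=12, band=gamma} — band is gamma, hence Rejected. {power=3, freq=3, band=alpha} — band is alpha, hence Accepted. {power=11, freq=26, band=gamma} — band is gamma, hence Rejected.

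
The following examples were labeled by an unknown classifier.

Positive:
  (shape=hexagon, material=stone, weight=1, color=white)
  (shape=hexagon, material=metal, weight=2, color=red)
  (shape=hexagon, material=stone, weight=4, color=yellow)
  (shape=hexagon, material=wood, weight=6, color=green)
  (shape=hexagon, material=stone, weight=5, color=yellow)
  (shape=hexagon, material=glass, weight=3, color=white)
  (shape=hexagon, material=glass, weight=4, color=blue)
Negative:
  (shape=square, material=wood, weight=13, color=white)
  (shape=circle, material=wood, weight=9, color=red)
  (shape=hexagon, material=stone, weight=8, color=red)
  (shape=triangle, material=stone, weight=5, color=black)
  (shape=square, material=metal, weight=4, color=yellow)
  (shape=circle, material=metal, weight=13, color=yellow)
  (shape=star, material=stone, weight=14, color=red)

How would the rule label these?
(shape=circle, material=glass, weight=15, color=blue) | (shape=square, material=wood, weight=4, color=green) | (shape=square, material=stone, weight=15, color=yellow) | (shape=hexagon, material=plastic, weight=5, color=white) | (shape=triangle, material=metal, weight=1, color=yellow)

Negative, Negative, Negative, Positive, Negative

The pattern is that an item is 'Positive' exactly when: shape is hexagon AND weight ≤ 6.
(shape=circle, material=glass, weight=15, color=blue): shape is circle, weight = 15, does not pass → Negative. (shape=square, material=wood, weight=4, color=green): shape is square, weight = 4, does not pass → Negative. (shape=square, material=stone, weight=15, color=yellow): shape is square, weight = 15, does not pass → Negative. (shape=hexagon, material=plastic, weight=5, color=white): shape is hexagon, weight = 5, passes → Positive. (shape=triangle, material=metal, weight=1, color=yellow): shape is triangle, weight = 1, does not pass → Negative.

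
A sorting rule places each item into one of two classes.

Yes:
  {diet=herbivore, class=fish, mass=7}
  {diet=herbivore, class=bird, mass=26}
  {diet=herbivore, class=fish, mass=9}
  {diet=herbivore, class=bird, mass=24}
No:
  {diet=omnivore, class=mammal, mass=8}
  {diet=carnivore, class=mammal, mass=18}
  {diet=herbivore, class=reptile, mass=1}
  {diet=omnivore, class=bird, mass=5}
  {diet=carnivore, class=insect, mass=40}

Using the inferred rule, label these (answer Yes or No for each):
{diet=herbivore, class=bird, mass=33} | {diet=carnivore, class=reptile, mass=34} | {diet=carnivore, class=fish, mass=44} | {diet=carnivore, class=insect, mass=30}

The simplest hypothesis consistent with all the labels is: diet is herbivore AND mass ≥ 5.
{diet=herbivore, class=bird, mass=33} → diet is herbivore, mass = 33 → Yes.
{diet=carnivore, class=reptile, mass=34} → diet is carnivore, mass = 34 → No.
{diet=carnivore, class=fish, mass=44} → diet is carnivore, mass = 44 → No.
{diet=carnivore, class=insect, mass=30} → diet is carnivore, mass = 30 → No.

Yes, No, No, No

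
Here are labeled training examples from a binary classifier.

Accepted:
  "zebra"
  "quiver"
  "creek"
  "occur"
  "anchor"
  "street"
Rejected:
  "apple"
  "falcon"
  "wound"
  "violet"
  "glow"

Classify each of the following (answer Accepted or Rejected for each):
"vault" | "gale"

Rejected, Rejected

Every 'Accepted' example satisfies: contains 'r'. None of the 'Rejected' examples do.
"vault" → no 'r' → Rejected.
"gale" → no 'r' → Rejected.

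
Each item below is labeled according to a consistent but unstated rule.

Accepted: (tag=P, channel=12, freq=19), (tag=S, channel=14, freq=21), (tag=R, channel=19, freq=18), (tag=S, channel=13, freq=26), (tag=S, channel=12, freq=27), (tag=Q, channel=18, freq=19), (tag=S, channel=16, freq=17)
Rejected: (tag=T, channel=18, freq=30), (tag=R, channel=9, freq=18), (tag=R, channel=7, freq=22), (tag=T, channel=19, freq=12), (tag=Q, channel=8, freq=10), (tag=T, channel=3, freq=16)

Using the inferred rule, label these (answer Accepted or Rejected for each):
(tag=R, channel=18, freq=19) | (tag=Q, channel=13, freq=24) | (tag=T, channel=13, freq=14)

The distinguishing property — tag is not T AND channel ≥ 12 — holds for all the 'Accepted' cases and none of the 'Rejected' cases.

Accepted, Accepted, Rejected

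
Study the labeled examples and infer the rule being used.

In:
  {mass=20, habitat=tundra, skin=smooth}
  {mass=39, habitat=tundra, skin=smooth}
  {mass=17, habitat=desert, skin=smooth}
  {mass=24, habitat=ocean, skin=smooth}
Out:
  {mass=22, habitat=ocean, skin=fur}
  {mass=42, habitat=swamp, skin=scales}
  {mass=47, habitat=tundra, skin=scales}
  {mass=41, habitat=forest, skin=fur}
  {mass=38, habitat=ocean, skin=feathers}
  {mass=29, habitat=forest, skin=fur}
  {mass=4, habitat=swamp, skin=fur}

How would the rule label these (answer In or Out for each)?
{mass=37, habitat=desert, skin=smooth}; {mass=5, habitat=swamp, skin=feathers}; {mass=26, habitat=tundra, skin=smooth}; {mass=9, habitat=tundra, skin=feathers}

In, Out, In, Out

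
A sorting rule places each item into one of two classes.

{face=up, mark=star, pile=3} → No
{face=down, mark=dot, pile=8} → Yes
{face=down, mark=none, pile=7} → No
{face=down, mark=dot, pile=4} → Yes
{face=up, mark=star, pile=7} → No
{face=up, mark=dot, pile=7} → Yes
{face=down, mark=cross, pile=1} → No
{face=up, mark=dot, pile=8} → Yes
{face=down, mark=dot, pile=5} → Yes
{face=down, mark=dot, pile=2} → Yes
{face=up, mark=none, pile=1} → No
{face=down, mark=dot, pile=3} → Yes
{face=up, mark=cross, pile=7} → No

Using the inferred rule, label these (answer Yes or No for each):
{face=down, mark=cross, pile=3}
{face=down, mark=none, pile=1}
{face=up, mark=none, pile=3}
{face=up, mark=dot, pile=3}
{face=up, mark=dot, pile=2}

The pattern is that an item is 'Yes' exactly when: mark is dot.
{face=down, mark=cross, pile=3} — mark is cross, hence No.
{face=down, mark=none, pile=1} — mark is none, hence No.
{face=up, mark=none, pile=3} — mark is none, hence No.
{face=up, mark=dot, pile=3} — mark is dot, hence Yes.
{face=up, mark=dot, pile=2} — mark is dot, hence Yes.

No, No, No, Yes, Yes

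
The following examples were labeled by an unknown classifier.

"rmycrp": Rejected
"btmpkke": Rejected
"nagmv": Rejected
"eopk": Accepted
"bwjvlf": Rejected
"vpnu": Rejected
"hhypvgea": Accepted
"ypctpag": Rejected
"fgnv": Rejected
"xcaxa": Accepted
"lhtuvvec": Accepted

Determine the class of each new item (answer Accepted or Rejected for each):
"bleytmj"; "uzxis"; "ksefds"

'Accepted' ⟺ has ≥ 2 vowels.
"bleytmj": 1 vowel — does not satisfy this, so Rejected. "uzxis": 2 vowels — has this property, so Accepted. "ksefds": 1 vowel — does not satisfy this, so Rejected.

Rejected, Accepted, Rejected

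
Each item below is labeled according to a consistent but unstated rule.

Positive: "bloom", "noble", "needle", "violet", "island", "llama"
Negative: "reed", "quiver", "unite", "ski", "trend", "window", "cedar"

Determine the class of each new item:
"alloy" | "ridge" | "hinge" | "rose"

Positive, Negative, Negative, Negative

The pattern is that an item is 'Positive' exactly when: contains 'l'.
"alloy": Positive (has 'l'). "ridge": Negative (no 'l'). "hinge": Negative (no 'l'). "rose": Negative (no 'l').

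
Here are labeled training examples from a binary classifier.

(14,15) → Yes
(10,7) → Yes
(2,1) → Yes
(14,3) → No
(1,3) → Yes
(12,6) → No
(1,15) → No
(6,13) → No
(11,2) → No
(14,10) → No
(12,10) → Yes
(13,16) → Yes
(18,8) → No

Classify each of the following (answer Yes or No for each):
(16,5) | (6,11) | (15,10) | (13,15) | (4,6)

No, No, No, Yes, Yes

Rule: |first − second| ≤ 3. This holds for each 'Yes' example and fails for each 'No' one.
(16,5) → |16−5| = 11 → No.
(6,11) → |6−11| = 5 → No.
(15,10) → |15−10| = 5 → No.
(13,15) → |13−15| = 2 → Yes.
(4,6) → |4−6| = 2 → Yes.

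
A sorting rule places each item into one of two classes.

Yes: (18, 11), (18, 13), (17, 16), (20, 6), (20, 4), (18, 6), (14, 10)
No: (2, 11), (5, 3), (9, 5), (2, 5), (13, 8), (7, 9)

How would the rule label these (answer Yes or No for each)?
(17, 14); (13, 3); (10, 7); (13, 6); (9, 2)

The rule appears to be: sum ≥ 24.
(17, 14) → 17+14 = 31 → Yes. (13, 3) → 13+3 = 16 → No. (10, 7) → 10+7 = 17 → No. (13, 6) → 13+6 = 19 → No. (9, 2) → 9+2 = 11 → No.

Yes, No, No, No, No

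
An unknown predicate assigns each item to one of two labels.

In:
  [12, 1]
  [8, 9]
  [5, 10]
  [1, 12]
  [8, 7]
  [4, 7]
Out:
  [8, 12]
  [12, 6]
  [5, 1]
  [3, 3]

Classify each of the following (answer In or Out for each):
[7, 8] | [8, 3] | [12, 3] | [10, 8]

Rule: sum is odd. This holds for each 'In' example and fails for each 'Out' one.
In: [7, 8], since 7+8 = 15. In: [8, 3], since 8+3 = 11. In: [12, 3], since 12+3 = 15. Out: [10, 8], since 10+8 = 18.

In, In, In, Out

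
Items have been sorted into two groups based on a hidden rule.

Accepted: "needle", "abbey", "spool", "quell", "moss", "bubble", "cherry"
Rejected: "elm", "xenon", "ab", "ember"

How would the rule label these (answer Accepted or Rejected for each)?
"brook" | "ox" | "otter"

Comparing the two groups points to one rule — has a double letter.

Accepted, Rejected, Accepted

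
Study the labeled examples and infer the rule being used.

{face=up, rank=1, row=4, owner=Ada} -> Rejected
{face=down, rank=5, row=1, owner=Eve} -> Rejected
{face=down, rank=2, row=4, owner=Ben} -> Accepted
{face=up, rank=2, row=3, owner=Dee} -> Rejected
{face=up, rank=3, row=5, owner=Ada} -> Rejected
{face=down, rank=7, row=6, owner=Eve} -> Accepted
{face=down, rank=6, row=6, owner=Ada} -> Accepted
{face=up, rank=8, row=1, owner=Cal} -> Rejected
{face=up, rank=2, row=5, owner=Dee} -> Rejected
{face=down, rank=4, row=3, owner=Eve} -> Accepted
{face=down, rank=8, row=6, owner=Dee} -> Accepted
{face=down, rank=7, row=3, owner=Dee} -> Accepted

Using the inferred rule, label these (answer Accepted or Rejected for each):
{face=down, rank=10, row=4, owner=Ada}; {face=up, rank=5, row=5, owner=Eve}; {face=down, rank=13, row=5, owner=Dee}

Accepted, Rejected, Accepted

The rule appears to be: face is down AND row ≥ 3.
{face=down, rank=10, row=4, owner=Ada}: face is down, row = 4 — fits, so Accepted. {face=up, rank=5, row=5, owner=Eve}: face is up, row = 5 — does not satisfy this, so Rejected. {face=down, rank=13, row=5, owner=Dee}: face is down, row = 5 — fits, so Accepted.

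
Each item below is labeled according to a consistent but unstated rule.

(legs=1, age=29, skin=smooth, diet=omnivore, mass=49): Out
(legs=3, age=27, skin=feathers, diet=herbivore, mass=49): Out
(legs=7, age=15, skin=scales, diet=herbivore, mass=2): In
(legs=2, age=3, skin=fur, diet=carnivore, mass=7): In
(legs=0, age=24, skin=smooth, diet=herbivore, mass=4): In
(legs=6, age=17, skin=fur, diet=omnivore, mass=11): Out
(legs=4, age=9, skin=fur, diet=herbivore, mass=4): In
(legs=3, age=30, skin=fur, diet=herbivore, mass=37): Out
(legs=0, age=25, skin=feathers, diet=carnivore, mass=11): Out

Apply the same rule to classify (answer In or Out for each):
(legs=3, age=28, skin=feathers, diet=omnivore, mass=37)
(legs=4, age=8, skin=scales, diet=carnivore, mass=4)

A rule that fits every label: mass ≤ 7 — true of each 'In' example, false of each 'Out' one.

Out, In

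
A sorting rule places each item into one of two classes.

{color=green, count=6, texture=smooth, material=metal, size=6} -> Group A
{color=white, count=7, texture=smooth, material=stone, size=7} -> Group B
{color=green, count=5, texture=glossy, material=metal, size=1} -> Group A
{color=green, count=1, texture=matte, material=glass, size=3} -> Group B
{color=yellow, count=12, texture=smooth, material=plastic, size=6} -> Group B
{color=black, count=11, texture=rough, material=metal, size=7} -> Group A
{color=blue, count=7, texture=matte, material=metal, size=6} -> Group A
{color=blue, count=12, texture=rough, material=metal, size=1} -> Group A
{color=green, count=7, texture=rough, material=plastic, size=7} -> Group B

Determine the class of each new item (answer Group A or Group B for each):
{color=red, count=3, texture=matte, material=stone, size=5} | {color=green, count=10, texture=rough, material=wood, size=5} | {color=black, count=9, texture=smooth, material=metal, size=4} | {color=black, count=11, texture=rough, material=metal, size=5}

Group B, Group B, Group A, Group A

The rule appears to be: material is metal.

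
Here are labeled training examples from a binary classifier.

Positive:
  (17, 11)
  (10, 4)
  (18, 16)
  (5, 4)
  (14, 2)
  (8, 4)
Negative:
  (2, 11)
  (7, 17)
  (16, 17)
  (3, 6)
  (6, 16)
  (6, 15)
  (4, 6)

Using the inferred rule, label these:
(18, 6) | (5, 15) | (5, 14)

The rule appears to be: first > second.

Positive, Negative, Negative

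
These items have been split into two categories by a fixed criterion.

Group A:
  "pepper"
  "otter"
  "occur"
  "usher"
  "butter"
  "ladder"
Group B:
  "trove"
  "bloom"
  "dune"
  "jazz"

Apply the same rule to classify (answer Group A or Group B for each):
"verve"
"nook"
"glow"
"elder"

Group B, Group B, Group B, Group A

Looking at the examples, the only property every 'Group A' case has and every 'Group B' case lacks is: ends with 'r'.
"verve": Group B (ends with 'e'). "nook": Group B (ends with 'k'). "glow": Group B (ends with 'w'). "elder": Group A (ends with 'r').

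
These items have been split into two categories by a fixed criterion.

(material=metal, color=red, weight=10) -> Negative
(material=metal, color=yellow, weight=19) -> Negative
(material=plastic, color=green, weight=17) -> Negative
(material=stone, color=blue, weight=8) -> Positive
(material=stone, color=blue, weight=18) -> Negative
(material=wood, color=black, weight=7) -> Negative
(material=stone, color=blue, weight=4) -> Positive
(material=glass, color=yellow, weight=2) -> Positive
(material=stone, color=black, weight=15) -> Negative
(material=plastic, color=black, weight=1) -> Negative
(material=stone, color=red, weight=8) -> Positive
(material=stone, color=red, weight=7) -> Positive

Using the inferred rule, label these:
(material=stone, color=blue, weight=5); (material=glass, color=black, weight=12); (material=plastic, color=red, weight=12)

Positive, Negative, Negative

All 'Positive' examples share one property — color is not black AND weight ≤ 8 — and every 'Negative' example lacks it.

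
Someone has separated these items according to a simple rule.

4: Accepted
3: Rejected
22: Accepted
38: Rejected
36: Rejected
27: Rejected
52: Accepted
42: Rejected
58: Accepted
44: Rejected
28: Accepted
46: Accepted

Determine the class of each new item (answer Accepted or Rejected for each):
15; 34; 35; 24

Rule: ≡ 1 (mod 3). This holds for each 'Accepted' example and fails for each 'Rejected' one.
15: 15 mod 3 = 0, does not fit → Rejected. 34: 34 mod 3 = 1, qualifies → Accepted. 35: 35 mod 3 = 2, does not fit → Rejected. 24: 24 mod 3 = 0, does not fit → Rejected.

Rejected, Accepted, Rejected, Rejected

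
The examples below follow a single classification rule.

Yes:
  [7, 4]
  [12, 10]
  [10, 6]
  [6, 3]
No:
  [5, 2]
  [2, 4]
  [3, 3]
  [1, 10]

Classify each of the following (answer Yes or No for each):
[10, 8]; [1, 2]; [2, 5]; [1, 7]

The simplest hypothesis consistent with all the labels is: first ≥ 6.
Yes: [10, 8], since first 10.
No: [1, 2], since first 1.
No: [2, 5], since first 2.
No: [1, 7], since first 1.

Yes, No, No, No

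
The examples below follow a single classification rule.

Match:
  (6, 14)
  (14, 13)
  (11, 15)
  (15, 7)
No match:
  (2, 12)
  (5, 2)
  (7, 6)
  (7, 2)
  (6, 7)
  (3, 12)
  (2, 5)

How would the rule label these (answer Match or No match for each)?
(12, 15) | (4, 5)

Match, No match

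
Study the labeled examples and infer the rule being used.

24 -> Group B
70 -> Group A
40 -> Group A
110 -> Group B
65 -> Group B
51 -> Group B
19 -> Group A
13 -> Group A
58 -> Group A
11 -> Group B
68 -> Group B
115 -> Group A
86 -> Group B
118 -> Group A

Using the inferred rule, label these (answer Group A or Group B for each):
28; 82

Group A, Group A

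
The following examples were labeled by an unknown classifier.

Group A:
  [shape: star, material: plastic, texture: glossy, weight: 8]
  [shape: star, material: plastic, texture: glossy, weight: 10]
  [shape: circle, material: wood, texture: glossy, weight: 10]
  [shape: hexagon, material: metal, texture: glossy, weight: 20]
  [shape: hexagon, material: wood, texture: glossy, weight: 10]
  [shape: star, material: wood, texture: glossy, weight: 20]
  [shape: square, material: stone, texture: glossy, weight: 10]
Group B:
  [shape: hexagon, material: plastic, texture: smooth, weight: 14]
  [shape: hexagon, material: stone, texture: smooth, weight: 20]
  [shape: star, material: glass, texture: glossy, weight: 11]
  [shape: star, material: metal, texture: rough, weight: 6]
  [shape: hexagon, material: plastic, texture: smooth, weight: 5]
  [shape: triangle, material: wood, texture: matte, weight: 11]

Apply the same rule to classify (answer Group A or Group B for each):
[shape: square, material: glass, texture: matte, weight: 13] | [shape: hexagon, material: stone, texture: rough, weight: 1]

Group B, Group B

The pattern is that an item is 'Group A' exactly when: texture is glossy AND weight ≠ 11.
[shape: square, material: glass, texture: matte, weight: 13] — texture is matte, weight = 13, hence Group B.
[shape: hexagon, material: stone, texture: rough, weight: 1] — texture is rough, weight = 1, hence Group B.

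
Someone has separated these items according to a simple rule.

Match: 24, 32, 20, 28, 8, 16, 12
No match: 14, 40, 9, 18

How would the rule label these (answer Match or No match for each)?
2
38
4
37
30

No match, No match, Match, No match, No match

The pattern is that an item is 'Match' exactly when: multiple of 4 AND at most 32.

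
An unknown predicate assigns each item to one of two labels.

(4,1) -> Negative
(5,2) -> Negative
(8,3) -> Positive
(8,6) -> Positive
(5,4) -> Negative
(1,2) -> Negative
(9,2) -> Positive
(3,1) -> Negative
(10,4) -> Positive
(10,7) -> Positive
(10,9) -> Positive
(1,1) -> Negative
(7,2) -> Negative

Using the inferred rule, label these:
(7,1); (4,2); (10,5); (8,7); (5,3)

Negative, Negative, Positive, Positive, Negative

Every 'Positive' example satisfies: sum ≥ 11. None of the 'Negative' examples do.
(7,1): 7+1 = 8, fails the rule → Negative.
(4,2): 4+2 = 6, fails the rule → Negative.
(10,5): 10+5 = 15, qualifies → Positive.
(8,7): 8+7 = 15, qualifies → Positive.
(5,3): 5+3 = 8, fails the rule → Negative.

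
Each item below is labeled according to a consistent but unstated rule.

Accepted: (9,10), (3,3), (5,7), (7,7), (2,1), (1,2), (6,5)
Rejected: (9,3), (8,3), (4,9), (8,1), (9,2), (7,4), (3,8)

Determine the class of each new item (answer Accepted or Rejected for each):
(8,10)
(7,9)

A rule that fits every label: |first − second| ≤ 2 — true of each 'Accepted' example, false of each 'Rejected' one.
(8,10) — |8−10| = 2, hence Accepted.
(7,9) — |7−9| = 2, hence Accepted.

Accepted, Accepted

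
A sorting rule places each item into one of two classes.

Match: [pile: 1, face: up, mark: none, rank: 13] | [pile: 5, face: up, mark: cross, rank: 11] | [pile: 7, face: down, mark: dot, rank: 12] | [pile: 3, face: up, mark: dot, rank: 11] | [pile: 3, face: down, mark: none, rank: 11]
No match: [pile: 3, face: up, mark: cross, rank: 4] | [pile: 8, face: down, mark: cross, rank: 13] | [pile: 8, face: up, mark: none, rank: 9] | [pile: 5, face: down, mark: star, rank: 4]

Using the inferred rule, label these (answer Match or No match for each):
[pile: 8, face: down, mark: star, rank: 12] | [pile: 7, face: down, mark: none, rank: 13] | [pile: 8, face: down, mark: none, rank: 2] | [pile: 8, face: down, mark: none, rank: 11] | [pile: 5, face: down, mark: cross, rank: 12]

The common property of the 'Match' items is: pile ≤ 7 AND rank ≥ 9. No 'No match' item has it.
[pile: 8, face: down, mark: star, rank: 12]: pile = 8, rank = 12 — fails this test, so No match.
[pile: 7, face: down, mark: none, rank: 13]: pile = 7, rank = 13 — matches, so Match.
[pile: 8, face: down, mark: none, rank: 2]: pile = 8, rank = 2 — fails this test, so No match.
[pile: 8, face: down, mark: none, rank: 11]: pile = 8, rank = 11 — fails this test, so No match.
[pile: 5, face: down, mark: cross, rank: 12]: pile = 5, rank = 12 — matches, so Match.

No match, Match, No match, No match, Match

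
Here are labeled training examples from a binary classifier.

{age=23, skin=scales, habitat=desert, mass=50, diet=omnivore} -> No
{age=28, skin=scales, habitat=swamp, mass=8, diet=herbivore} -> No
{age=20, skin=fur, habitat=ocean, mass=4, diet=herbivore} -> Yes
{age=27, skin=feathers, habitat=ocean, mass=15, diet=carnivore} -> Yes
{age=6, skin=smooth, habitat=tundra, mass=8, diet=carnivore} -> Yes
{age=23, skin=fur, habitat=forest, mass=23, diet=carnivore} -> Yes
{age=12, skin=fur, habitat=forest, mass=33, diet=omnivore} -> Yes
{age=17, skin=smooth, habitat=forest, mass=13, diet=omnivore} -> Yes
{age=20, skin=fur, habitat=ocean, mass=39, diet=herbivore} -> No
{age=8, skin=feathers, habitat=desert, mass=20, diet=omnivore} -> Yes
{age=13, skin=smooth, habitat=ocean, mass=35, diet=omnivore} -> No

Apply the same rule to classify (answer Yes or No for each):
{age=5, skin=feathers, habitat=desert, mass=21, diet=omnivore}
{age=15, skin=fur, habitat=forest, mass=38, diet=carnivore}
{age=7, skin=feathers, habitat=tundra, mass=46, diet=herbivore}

The classifier is using: mass ≤ 33 AND age ≤ 27.
{age=5, skin=feathers, habitat=desert, mass=21, diet=omnivore}: Yes (mass = 21, age = 5).
{age=15, skin=fur, habitat=forest, mass=38, diet=carnivore}: No (mass = 38, age = 15).
{age=7, skin=feathers, habitat=tundra, mass=46, diet=herbivore}: No (mass = 46, age = 7).

Yes, No, No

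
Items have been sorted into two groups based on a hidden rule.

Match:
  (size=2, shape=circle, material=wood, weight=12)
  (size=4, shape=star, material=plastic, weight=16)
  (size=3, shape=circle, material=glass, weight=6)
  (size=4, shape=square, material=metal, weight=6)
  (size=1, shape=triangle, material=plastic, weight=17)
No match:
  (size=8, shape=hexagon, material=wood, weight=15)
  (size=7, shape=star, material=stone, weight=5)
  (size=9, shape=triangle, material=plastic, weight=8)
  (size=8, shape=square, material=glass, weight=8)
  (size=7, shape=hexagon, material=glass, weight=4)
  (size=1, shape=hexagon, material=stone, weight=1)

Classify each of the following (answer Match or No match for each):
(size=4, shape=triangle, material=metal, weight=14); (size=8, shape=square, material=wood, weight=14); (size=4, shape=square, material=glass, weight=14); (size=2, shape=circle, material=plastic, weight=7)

Match, No match, Match, Match

The distinguishing property — size ≤ 4 AND weight ≥ 4 — holds for all the 'Match' cases and none of the 'No match' cases.
(size=4, shape=triangle, material=metal, weight=14) → size = 4, weight = 14 → Match. (size=8, shape=square, material=wood, weight=14) → size = 8, weight = 14 → No match. (size=4, shape=square, material=glass, weight=14) → size = 4, weight = 14 → Match. (size=2, shape=circle, material=plastic, weight=7) → size = 2, weight = 7 → Match.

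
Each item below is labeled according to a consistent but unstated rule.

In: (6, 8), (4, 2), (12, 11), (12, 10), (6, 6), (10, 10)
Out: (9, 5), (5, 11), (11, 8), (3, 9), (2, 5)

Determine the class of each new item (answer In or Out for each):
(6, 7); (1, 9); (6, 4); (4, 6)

In, Out, In, In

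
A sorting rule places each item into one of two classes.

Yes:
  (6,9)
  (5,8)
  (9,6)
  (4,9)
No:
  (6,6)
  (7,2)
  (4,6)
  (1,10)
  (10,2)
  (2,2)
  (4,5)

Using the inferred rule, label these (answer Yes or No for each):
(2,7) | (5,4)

A rule that fits every label: sum ≥ 13 — true of each 'Yes' example, false of each 'No' one.
(2,7): No (2+7 = 9). (5,4): No (5+4 = 9).

No, No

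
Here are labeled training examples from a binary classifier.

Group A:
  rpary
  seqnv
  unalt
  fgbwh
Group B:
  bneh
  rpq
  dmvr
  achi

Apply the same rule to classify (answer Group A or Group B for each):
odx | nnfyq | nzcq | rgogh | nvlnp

Group B, Group A, Group B, Group A, Group A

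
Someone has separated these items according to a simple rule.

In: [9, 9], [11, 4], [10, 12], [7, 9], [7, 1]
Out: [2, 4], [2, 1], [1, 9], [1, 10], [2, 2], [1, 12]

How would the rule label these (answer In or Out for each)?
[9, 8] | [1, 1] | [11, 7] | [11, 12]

In, Out, In, In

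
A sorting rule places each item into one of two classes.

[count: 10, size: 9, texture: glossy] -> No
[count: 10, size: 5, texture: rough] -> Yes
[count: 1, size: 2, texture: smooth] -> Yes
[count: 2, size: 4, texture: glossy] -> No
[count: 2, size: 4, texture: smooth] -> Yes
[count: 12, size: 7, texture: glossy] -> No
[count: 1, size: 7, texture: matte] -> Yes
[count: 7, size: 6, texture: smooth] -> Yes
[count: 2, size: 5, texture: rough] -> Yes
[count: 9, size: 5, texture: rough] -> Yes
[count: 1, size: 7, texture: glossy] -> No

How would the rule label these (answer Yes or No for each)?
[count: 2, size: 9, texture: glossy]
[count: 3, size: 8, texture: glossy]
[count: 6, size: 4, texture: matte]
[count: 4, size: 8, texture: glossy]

'Yes' ⟺ texture is not glossy.

No, No, Yes, No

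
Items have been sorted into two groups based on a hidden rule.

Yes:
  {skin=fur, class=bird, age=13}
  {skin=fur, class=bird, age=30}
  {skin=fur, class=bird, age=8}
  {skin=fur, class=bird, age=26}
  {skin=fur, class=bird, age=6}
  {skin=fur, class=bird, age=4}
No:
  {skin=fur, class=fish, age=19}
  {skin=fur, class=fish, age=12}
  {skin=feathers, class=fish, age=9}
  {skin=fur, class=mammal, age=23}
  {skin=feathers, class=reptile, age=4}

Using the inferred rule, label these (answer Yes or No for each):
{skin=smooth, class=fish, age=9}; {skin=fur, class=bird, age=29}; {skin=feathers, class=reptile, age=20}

A rule that fits every label: class is bird — true of each 'Yes' example, false of each 'No' one.
{skin=smooth, class=fish, age=9} — class is fish, hence No. {skin=fur, class=bird, age=29} — class is bird, hence Yes. {skin=feathers, class=reptile, age=20} — class is reptile, hence No.

No, Yes, No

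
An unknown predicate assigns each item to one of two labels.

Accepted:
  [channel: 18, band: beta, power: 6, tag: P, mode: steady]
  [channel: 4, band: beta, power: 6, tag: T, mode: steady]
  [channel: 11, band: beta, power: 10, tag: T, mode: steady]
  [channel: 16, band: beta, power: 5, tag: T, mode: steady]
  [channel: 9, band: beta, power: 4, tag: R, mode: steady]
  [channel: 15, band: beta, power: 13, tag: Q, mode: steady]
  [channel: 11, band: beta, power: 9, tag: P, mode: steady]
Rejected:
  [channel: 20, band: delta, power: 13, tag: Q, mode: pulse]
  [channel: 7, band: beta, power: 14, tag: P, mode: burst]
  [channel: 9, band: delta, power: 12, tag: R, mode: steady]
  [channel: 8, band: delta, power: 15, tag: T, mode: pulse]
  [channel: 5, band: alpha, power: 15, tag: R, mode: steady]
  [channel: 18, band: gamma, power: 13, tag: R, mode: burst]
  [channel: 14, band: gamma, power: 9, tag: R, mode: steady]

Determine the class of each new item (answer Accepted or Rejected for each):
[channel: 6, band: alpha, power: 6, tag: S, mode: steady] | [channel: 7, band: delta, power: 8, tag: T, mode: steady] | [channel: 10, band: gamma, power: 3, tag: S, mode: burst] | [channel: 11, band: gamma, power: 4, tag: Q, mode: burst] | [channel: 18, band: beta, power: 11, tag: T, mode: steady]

Rejected, Rejected, Rejected, Rejected, Accepted

The simplest hypothesis consistent with all the labels is: band is beta AND mode is steady.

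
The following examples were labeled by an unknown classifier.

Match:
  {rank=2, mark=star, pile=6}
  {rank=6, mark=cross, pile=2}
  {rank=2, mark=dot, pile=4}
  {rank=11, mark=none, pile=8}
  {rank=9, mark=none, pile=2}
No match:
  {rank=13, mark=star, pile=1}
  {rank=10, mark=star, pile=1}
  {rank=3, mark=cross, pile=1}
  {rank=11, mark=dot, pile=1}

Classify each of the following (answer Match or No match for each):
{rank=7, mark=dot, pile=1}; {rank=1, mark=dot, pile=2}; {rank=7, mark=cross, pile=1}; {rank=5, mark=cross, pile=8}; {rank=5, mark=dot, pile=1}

No match, Match, No match, Match, No match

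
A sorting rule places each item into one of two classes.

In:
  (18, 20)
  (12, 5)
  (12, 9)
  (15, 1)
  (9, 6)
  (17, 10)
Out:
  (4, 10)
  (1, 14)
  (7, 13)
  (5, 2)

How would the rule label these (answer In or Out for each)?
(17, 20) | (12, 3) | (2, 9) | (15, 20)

In, In, Out, In

All 'In' examples share one property — first ≥ 9 — and every 'Out' example lacks it.
(17, 20): first 17, passes → In.
(12, 3): first 12, passes → In.
(2, 9): first 2, does not pass → Out.
(15, 20): first 15, passes → In.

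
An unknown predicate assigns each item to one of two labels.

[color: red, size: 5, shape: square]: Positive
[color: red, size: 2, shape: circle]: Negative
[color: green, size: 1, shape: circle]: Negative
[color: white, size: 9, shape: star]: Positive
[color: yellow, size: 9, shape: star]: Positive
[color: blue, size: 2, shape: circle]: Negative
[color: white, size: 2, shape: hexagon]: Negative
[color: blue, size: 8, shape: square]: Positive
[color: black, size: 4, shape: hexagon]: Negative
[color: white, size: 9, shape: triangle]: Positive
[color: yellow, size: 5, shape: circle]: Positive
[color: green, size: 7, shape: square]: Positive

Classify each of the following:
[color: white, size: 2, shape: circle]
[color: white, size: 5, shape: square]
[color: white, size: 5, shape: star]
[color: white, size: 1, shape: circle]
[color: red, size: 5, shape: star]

Negative, Positive, Positive, Negative, Positive

The distinguishing property — size ≥ 5 — holds for all the 'Positive' cases and none of the 'Negative' cases.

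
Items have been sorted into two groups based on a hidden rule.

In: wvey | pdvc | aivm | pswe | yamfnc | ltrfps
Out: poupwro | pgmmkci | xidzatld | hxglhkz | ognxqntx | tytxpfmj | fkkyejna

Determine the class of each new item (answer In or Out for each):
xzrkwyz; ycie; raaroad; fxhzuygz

Out, In, Out, Out

Every 'In' example satisfies: length ≤ 6. None of the 'Out' examples do.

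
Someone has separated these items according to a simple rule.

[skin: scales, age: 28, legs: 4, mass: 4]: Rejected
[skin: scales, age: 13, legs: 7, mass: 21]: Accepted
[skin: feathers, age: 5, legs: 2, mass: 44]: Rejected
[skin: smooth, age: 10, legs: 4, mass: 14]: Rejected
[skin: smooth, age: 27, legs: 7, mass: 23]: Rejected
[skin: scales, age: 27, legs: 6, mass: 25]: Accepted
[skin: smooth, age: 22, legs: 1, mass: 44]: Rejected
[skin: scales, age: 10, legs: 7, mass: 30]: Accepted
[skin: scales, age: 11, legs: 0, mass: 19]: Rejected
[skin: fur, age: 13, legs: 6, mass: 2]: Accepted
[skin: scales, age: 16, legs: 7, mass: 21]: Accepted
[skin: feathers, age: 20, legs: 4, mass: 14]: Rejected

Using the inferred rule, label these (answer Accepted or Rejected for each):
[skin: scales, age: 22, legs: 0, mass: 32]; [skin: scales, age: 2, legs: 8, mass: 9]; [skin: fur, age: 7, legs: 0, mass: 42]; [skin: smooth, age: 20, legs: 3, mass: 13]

The classifier is using: legs ≥ 6 AND mass ≠ 23.

Rejected, Accepted, Rejected, Rejected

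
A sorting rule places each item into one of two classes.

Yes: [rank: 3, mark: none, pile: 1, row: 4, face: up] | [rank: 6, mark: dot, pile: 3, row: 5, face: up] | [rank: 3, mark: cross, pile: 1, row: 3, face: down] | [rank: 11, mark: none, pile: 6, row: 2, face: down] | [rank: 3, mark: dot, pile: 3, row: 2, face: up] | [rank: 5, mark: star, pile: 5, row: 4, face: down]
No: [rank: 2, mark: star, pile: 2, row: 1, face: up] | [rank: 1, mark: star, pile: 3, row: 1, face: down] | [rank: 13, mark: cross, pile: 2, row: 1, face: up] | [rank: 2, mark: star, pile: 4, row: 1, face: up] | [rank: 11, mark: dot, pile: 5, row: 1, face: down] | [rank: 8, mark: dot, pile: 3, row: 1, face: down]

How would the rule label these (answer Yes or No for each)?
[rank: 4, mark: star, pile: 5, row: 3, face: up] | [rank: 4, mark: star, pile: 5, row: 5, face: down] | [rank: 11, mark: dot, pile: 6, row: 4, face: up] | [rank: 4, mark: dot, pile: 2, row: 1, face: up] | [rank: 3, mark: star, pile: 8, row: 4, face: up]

Yes, Yes, Yes, No, Yes

'Yes' ⟺ row ≥ 2.
[rank: 4, mark: star, pile: 5, row: 3, face: up]: row = 3, qualifies → Yes. [rank: 4, mark: star, pile: 5, row: 5, face: down]: row = 5, qualifies → Yes. [rank: 11, mark: dot, pile: 6, row: 4, face: up]: row = 4, qualifies → Yes. [rank: 4, mark: dot, pile: 2, row: 1, face: up]: row = 1, lacks this property → No. [rank: 3, mark: star, pile: 8, row: 4, face: up]: row = 4, qualifies → Yes.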